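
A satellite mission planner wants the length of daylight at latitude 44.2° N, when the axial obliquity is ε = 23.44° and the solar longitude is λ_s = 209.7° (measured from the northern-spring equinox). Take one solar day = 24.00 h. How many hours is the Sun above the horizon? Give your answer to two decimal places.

10.50 h

Solar declination: sin δ = sin ε · sin λ_s = sin 23.44° × sin 209.7° = -0.19709, so δ = -11.367°.
cos H₀ = −tan φ · tan δ = −tan(+44.2°) × tan(-11.367°) = 0.1955, so H₀ = 1.3740 rad = 78.73°.
Daylight = 2H₀/(2π) × 24.00 h = (1.3740/π) × 24.00 = 10.50 h.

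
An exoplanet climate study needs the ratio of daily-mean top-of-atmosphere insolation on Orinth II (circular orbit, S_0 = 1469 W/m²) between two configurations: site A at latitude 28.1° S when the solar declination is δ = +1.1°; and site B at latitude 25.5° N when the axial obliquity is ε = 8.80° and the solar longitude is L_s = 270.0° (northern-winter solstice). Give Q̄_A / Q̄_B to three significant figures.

— Configuration A (ϕ=-28.1°):
cos h₀ = −tan(-28.1°) tan(+1.100°) = 0.0103, h₀ = 1.5605 rad.
Bracket: h₀ sin ϕ sin δ + cos ϕ cos δ sin h₀ = 1.5605×-0.47101×0.01920 + 0.88213×0.99982×0.99995 = -0.014112 + 0.881927 = 0.867815.
Q̄ = (S_0/π) × [bracket] = (1469/π) × 0.867815 = 405.79 W/m².
— Configuration B (ϕ=+25.5°):
Solar declination: sin δ = sin ε · sin L_s = sin 8.80° × sin 270.0° = -0.15299, so δ = -8.800°.
cos h₀ = −tan(+25.5°) tan(-8.800°) = 0.0738, h₀ = 1.4969 rad.
Bracket: h₀ sin ϕ sin δ + cos ϕ cos δ sin h₀ = 1.4969×0.43051×-0.15299 + 0.90259×0.98823×0.99727 = -0.098591 + 0.889531 = 0.790940.
Q̄ = (S_0/π) × [bracket] = (1469/π) × 0.790940 = 369.84 W/m².
Ratio Q̄_A / Q̄_B = 405.79 / 369.84 = 1.097.

Q̄_A / Q̄_B ≈ 1.10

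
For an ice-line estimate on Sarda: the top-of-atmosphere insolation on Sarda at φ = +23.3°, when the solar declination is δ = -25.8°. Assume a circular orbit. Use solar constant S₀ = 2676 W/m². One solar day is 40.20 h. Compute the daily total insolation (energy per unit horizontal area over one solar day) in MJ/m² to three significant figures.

70.8 MJ/m²

cos H₀ = −tan(+23.3°) tan(-25.800°) = 0.2082, H₀ = 1.3611 rad.
Bracket: H₀ sin φ sin δ + cos φ cos δ sin H₀ = 1.3611×0.39555×-0.43523 + 0.91845×0.90032×0.97809 = -0.234320 + 0.808782 = 0.574462.
Q̄ = (S₀/π) × [bracket] = (2676/π) × 0.574462 = 489.33 W/m².
Daily total = Q̄ × 40.20 h × 3600 s/h = 489.33 × 40.20 × 3600 / 10⁶ = 70.82 MJ/m².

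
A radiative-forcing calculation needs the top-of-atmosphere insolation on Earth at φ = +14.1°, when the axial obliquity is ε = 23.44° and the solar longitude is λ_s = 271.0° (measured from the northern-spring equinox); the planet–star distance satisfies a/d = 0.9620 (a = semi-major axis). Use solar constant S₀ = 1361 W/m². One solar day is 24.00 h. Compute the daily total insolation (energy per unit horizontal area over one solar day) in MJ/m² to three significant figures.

Solar declination: sin δ = sin ε · sin λ_s = sin 23.44° × sin 271.0° = -0.39773, so δ = -23.436°.
cos H₀ = −tan(+14.1°) tan(-23.436°) = 0.1089, H₀ = 1.4617 rad.
Bracket: H₀ sin φ sin δ + cos φ cos δ sin H₀ = 1.4617×0.24362×-0.39773 + 0.96987×0.91750×0.99405 = -0.141631 + 0.884561 = 0.742930.
Inverse-square distance factor (a/d)² = 0.9620² = 0.925444.
Q̄ = (S₀/π) × 0.925444 × [bracket] = (1361/π) × 0.925444 × 0.742930 = 297.86 W/m².
Daily total = Q̄ × 24.00 h × 3600 s/h = 297.86 × 24.00 × 3600 / 10⁶ = 25.74 MJ/m².

25.7 MJ/m²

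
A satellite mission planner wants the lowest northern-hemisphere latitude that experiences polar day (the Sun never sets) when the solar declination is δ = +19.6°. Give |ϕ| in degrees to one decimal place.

Polar day requires cos h₀ = −tan ϕ tan δ ≤ −1, i.e. tan ϕ tan δ ≥ 1.
The boundary is |tan ϕ| · |tan δ| = 1, so |ϕ| = 90° − |δ| = 90° − 19.6° = 70.4° in the northern hemisphere.

|ϕ| = 70.4°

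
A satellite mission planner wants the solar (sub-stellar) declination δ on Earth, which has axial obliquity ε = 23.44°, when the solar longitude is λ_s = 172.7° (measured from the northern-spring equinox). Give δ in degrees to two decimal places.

δ = +2.90°

sin δ = sin ε · sin λ_s = sin 23.44° × sin 172.7° = 0.050545.
δ = arcsin(0.050545) = +2.90°.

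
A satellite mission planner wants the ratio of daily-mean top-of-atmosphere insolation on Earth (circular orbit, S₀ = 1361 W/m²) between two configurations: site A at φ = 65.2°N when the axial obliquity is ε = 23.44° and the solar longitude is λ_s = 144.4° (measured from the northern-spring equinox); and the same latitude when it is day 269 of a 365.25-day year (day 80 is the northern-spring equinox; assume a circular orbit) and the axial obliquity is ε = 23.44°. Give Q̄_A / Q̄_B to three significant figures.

Q̄_A / Q̄_B ≈ 2.21

— Configuration A (φ=+65.2°):
Solar declination: sin δ = sin ε · sin λ_s = sin 23.44° × sin 144.4° = 0.23156, so δ = +13.389°.
cos H₀ = −tan(+65.2°) tan(+13.389°) = -0.5151, H₀ = 2.1120 rad.
Bracket: H₀ sin φ sin δ + cos φ cos δ sin H₀ = 2.1120×0.90778×0.23156 + 0.41945×0.97282×0.85710 = 0.443954 + 0.349739 = 0.793693.
Q̄ = (S₀/π) × [bracket] = (1361/π) × 0.793693 = 343.84 W/m².
— Configuration B (φ=+65.2°):
Solar longitude: λ_s = 360° × (269 − 80)/365.25 = 186.283°.
sin δ = sin 23.44° × sin 186.283° = -0.04354, so δ = -2.495°.
cos H₀ = −tan(+65.2°) tan(-2.495°) = 0.0943, H₀ = 1.4763 rad.
Bracket: H₀ sin φ sin δ + cos φ cos δ sin H₀ = 1.4763×0.90778×-0.04354 + 0.41945×0.99905×0.99554 = -0.058350 + 0.417183 = 0.358833.
Q̄ = (S₀/π) × [bracket] = (1361/π) × 0.358833 = 155.45 W/m².
Ratio Q̄_A / Q̄_B = 343.84 / 155.45 = 2.212.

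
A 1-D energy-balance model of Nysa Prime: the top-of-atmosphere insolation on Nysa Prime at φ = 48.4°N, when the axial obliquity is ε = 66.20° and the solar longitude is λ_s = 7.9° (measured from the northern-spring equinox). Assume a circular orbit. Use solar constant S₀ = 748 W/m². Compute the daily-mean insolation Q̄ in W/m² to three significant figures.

Solar declination: sin δ = sin ε · sin λ_s = sin 66.20° × sin 7.9° = 0.12576, so δ = +7.224°.
cos H₀ = −tan(+48.4°) tan(+7.224°) = -0.1428, H₀ = 1.7141 rad.
Bracket: H₀ sin φ sin δ + cos φ cos δ sin H₀ = 1.7141×0.74780×0.12576 + 0.66393×0.99206×0.98976 = 0.161200 + 0.651914 = 0.813114.
Q̄ = (S₀/π) × [bracket] = (748/π) × 0.813114 = 193.6 W/m².

Q̄ ≈ 194 W/m²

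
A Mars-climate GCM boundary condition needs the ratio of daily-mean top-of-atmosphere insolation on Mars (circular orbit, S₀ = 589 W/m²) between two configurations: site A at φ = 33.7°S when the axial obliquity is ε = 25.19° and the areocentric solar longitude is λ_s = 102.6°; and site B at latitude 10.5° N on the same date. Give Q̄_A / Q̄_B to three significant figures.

Q̄_A / Q̄_B ≈ 0.423

— Configuration A (φ=-33.7°):
sin δ = sin 25.19° × sin 102.6° = 0.41537, so δ = +24.543°.
cos H₀ = −tan(-33.7°) tan(+24.543°) = 0.3045, H₀ = 1.2613 rad.
Bracket: H₀ sin φ sin δ + cos φ cos δ sin H₀ = 1.2613×-0.55484×0.41537 + 0.83195×0.90965×0.95250 = -0.290684 + 0.720836 = 0.430152.
Q̄ = (S₀/π) × [bracket] = (589/π) × 0.430152 = 80.647 W/m².
— Configuration B (φ=+10.5°):
cos H₀ = −tan(+10.5°) tan(+24.543°) = -0.0846, H₀ = 1.6555 rad.
Bracket: H₀ sin φ sin δ + cos φ cos δ sin H₀ = 1.6555×0.18224×0.41537 + 0.98325×0.90965×0.99641 = 0.125316 + 0.891202 = 1.016518.
Q̄ = (S₀/π) × [bracket] = (589/π) × 1.016518 = 190.58 W/m².
Ratio Q̄_A / Q̄_B = 80.647 / 190.58 = 0.4232.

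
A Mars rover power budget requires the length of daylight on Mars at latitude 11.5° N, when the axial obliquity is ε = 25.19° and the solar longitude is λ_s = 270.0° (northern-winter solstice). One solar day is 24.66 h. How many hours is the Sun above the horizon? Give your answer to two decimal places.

Solar declination: sin δ = sin ε · sin λ_s = sin 25.19° × sin 270.0° = -0.42562, so δ = -25.190°.
cos H₀ = −tan φ · tan δ = −tan(+11.5°) × tan(-25.190°) = 0.0957, so H₀ = 1.4750 rad = 84.51°.
Daylight = 2H₀/(2π) × 24.66 h = (1.4750/π) × 24.66 = 11.58 h.

11.58 h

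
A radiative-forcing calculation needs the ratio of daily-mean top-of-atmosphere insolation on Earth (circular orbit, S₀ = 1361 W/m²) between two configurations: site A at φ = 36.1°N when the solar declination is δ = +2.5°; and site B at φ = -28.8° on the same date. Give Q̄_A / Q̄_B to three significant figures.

— Configuration A (φ=+36.1°):
cos H₀ = −tan(+36.1°) tan(+2.500°) = -0.0318, H₀ = 1.6026 rad.
Bracket: H₀ sin φ sin δ + cos φ cos δ sin H₀ = 1.6026×0.58920×0.04362 + 0.80799×0.99905×0.99949 = 0.041188 + 0.806811 = 0.847999.
Q̄ = (S₀/π) × [bracket] = (1361/π) × 0.847999 = 367.37 W/m².
— Configuration B (φ=-28.8°):
cos H₀ = −tan(-28.8°) tan(+2.500°) = 0.0240, H₀ = 1.5468 rad.
Bracket: H₀ sin φ sin δ + cos φ cos δ sin H₀ = 1.5468×-0.48175×0.04362 + 0.87631×0.99905×0.99971 = -0.032504 + 0.875224 = 0.842720.
Q̄ = (S₀/π) × [bracket] = (1361/π) × 0.842720 = 365.08 W/m².
Ratio Q̄_A / Q̄_B = 367.37 / 365.08 = 1.006.

Q̄_A / Q̄_B ≈ 1.01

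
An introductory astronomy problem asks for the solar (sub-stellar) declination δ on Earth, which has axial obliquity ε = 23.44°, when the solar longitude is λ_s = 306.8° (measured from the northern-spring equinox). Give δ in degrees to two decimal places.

sin δ = sin ε · sin λ_s = sin 23.44° × sin 306.8° = -0.318522.
δ = arcsin(-0.318522) = -18.57°.

δ = -18.57°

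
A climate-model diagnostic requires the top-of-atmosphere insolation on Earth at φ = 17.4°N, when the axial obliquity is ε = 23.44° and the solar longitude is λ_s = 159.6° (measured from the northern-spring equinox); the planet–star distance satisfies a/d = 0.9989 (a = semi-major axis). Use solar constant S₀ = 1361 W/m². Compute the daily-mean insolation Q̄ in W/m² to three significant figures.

Q̄ ≈ 437 W/m²

Solar declination: sin δ = sin ε · sin λ_s = sin 23.44° × sin 159.6° = 0.13866, so δ = +7.970°.
cos H₀ = −tan(+17.4°) tan(+7.970°) = -0.0439, H₀ = 1.6147 rad.
Bracket: H₀ sin φ sin δ + cos φ cos δ sin H₀ = 1.6147×0.29904×0.13866 + 0.95424×0.99034×0.99904 = 0.066953 + 0.944115 = 1.011068.
Inverse-square distance factor (a/d)² = 0.9989² = 0.997801.
Q̄ = (S₀/π) × 0.997801 × [bracket] = (1361/π) × 0.997801 × 1.011068 = 437.1 W/m².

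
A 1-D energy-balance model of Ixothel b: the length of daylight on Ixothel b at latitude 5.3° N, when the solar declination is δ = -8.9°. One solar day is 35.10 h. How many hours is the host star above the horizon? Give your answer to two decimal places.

17.39 h

cos H₀ = −tan φ · tan δ = −tan(+5.3°) × tan(-8.900°) = 0.0145, so H₀ = 1.5563 rad = 89.17°.
Daylight = 2H₀/(2π) × 35.10 h = (1.5563/π) × 35.10 = 17.39 h.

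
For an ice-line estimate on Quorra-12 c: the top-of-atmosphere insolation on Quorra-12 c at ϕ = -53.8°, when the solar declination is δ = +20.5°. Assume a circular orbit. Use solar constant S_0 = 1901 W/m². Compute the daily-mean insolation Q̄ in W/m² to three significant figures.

cos h₀ = −tan(-53.8°) tan(+20.500°) = 0.5108, h₀ = 1.0346 rad.
Bracket: h₀ sin ϕ sin δ + cos ϕ cos δ sin h₀ = 1.0346×-0.80696×0.35021 + 0.59061×0.93667×0.85967 = -0.292384 + 0.475575 = 0.183191.
Q̄ = (S_0/π) × [bracket] = (1901/π) × 0.183191 = 110.9 W/m².

Q̄ ≈ 111 W/m²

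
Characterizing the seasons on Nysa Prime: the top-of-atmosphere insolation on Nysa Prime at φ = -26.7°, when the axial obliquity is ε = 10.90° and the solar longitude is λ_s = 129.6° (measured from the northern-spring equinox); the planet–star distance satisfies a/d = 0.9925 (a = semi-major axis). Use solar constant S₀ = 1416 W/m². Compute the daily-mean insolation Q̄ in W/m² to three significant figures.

Solar declination: sin δ = sin ε · sin λ_s = sin 10.90° × sin 129.6° = 0.14570, so δ = +8.378°.
cos H₀ = −tan(-26.7°) tan(+8.378°) = 0.0741, H₀ = 1.4967 rad.
Bracket: H₀ sin φ sin δ + cos φ cos δ sin H₀ = 1.4967×-0.44932×0.14570 + 0.89337×0.98933×0.99725 = -0.097983 + 0.881407 = 0.783424.
Inverse-square distance factor (a/d)² = 0.9925² = 0.985056.
Q̄ = (S₀/π) × 0.985056 × [bracket] = (1416/π) × 0.985056 × 0.783424 = 347.8 W/m².

Q̄ ≈ 348 W/m²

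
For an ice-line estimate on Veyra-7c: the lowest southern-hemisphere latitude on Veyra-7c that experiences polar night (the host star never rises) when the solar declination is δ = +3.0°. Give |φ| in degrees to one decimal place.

Polar night requires cos H₀ = −tan φ tan δ ≥ 1, i.e. tan φ tan δ ≤ −1.
The boundary is |tan φ| · |tan δ| = 1, so |φ| = 90° − |δ| = 90° − 3.0° = 87.0° in the southern hemisphere.

|φ| = 87.0°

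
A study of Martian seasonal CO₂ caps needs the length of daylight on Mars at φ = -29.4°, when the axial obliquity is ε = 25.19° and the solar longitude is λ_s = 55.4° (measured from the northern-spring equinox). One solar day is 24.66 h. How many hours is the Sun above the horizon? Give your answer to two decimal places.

10.66 h

Solar declination: sin δ = sin ε · sin λ_s = sin 25.19° × sin 55.4° = 0.35034, so δ = +20.508°.
cos H₀ = −tan φ · tan δ = −tan(-29.4°) × tan(+20.508°) = 0.2108, so H₀ = 1.3584 rad = 77.83°.
Daylight = 2H₀/(2π) × 24.66 h = (1.3584/π) × 24.66 = 10.66 h.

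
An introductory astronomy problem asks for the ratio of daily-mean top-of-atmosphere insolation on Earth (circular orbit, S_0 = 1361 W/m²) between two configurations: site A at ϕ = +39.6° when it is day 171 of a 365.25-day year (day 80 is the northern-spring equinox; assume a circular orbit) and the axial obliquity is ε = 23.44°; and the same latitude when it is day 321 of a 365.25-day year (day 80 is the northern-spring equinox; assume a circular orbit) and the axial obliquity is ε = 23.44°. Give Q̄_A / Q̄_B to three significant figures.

Q̄_A / Q̄_B ≈ 2.73

— Configuration A (ϕ=+39.6°):
Solar longitude: L_s = 360° × (171 − 80)/365.25 = 89.692°.
sin δ = sin 23.44° × sin 89.692° = 0.39778, so δ = +23.440°.
cos h₀ = −tan(+39.6°) tan(+23.440°) = -0.3587, h₀ = 1.9376 rad.
Bracket: h₀ sin ϕ sin δ + cos ϕ cos δ sin h₀ = 1.9376×0.63742×0.39778 + 0.77051×0.91748×0.93346 = 0.491284 + 0.659889 = 1.151173.
Q̄ = (S_0/π) × [bracket] = (1361/π) × 1.151173 = 498.71 W/m².
— Configuration B (ϕ=+39.6°):
Solar longitude: L_s = 360° × (321 − 80)/365.25 = 237.536°.
sin δ = sin 23.44° × sin 237.536° = -0.33563, so δ = -19.611°.
cos h₀ = −tan(+39.6°) tan(-19.611°) = 0.2948, h₀ = 1.2716 rad.
Bracket: h₀ sin ϕ sin δ + cos ϕ cos δ sin h₀ = 1.2716×0.63742×-0.33563 + 0.77051×0.94200×0.95557 = -0.272043 + 0.693572 = 0.421529.
Q̄ = (S_0/π) × [bracket] = (1361/π) × 0.421529 = 182.61 W/m².
Ratio Q̄_A / Q̄_B = 498.71 / 182.61 = 2.731.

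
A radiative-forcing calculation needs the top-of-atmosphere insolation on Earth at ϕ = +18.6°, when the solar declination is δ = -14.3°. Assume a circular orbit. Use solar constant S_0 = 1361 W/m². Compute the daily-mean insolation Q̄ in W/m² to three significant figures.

cos h₀ = −tan(+18.6°) tan(-14.300°) = 0.0858, h₀ = 1.4849 rad.
Bracket: h₀ sin ϕ sin δ + cos ϕ cos δ sin h₀ = 1.4849×0.31896×-0.24700 + 0.94777×0.96902×0.99631 = -0.116985 + 0.915019 = 0.798034.
Q̄ = (S_0/π) × [bracket] = (1361/π) × 0.798034 = 345.7 W/m².

Q̄ ≈ 346 W/m²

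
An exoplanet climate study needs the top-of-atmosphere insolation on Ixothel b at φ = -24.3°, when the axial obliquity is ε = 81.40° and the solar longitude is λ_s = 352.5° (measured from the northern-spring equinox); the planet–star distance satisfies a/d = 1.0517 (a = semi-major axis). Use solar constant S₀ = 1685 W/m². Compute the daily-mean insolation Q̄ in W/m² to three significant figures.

Q̄ ≈ 587 W/m²

Solar declination: sin δ = sin ε · sin λ_s = sin 81.40° × sin 352.5° = -0.12906, so δ = -7.415°.
cos H₀ = −tan(-24.3°) tan(-7.415°) = -0.0588, H₀ = 1.6296 rad.
Bracket: H₀ sin φ sin δ + cos φ cos δ sin H₀ = 1.6296×-0.41151×-0.12906 + 0.91140×0.99164×0.99827 = 0.086547 + 0.902217 = 0.988764.
Inverse-square distance factor (a/d)² = 1.0517² = 1.106073.
Q̄ = (S₀/π) × 1.106073 × [bracket] = (1685/π) × 1.106073 × 0.988764 = 586.6 W/m².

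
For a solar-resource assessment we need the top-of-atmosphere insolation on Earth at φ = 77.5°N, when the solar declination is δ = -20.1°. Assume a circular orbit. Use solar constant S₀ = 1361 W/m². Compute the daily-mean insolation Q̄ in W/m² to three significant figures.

Q̄ ≈ 0.00 W/m²

cos H₀ = −tan(+77.5°) tan(-20.100°) = 1.6507 ≥ 1 ⇒ polar night, H₀ = 0 and Q̄ = 0.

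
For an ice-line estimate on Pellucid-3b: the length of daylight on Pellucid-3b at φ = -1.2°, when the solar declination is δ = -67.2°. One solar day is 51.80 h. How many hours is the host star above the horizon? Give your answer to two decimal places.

cos H₀ = −tan φ · tan δ = −tan(-1.2°) × tan(-67.200°) = -0.0498, so H₀ = 1.6206 rad = 92.86°.
Daylight = 2H₀/(2π) × 51.80 h = (1.6206/π) × 51.80 = 26.72 h.

26.72 h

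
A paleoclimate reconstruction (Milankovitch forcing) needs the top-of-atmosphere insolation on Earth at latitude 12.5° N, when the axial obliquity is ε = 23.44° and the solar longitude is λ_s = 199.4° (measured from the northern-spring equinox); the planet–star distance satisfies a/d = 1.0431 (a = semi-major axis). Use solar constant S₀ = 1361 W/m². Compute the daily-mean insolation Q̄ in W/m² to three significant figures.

Q̄ ≈ 435 W/m²

Solar declination: sin δ = sin ε · sin λ_s = sin 23.44° × sin 199.4° = -0.13213, so δ = -7.593°.
cos H₀ = −tan(+12.5°) tan(-7.593°) = 0.0296, H₀ = 1.5412 rad.
Bracket: H₀ sin φ sin δ + cos φ cos δ sin H₀ = 1.5412×0.21644×-0.13213 + 0.97630×0.99123×0.99956 = -0.044076 + 0.967312 = 0.923236.
Inverse-square distance factor (a/d)² = 1.0431² = 1.088058.
Q̄ = (S₀/π) × 1.088058 × [bracket] = (1361/π) × 1.088058 × 0.923236 = 435.2 W/m².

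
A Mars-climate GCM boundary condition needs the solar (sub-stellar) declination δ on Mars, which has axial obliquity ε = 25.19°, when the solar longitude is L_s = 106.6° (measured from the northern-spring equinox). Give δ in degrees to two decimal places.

sin δ = sin ε · sin L_s = sin 25.19° × sin 106.6° = 0.407883.
δ = arcsin(0.407883) = +24.07°.

δ = +24.07°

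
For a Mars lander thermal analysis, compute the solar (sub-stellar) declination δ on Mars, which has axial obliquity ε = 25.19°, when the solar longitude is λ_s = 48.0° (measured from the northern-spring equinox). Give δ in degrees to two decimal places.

δ = +18.44°

sin δ = sin ε · sin λ_s = sin 25.19° × sin 48.0° = 0.316298.
δ = arcsin(0.316298) = +18.44°.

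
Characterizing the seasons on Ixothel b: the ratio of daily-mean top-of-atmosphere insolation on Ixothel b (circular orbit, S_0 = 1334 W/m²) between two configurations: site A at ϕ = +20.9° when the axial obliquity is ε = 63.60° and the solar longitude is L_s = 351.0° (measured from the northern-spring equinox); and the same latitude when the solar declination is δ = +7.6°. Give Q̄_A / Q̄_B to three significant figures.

Q̄_A / Q̄_B ≈ 0.847

— Configuration A (ϕ=+20.9°):
Solar declination: sin δ = sin ε · sin L_s = sin 63.60° × sin 351.0° = -0.14012, so δ = -8.055°.
cos h₀ = −tan(+20.9°) tan(-8.055°) = 0.0540, h₀ = 1.5167 rad.
Bracket: h₀ sin ϕ sin δ + cos ϕ cos δ sin h₀ = 1.5167×0.35674×-0.14012 + 0.93420×0.99013×0.99854 = -0.075814 + 0.923629 = 0.847815.
Q̄ = (S_0/π) × [bracket] = (1334/π) × 0.847815 = 360.00 W/m².
— Configuration B (ϕ=+20.9°):
cos h₀ = −tan(+20.9°) tan(+7.600°) = -0.0510, h₀ = 1.6218 rad.
Bracket: h₀ sin ϕ sin δ + cos ϕ cos δ sin h₀ = 1.6218×0.35674×0.13226 + 0.93420×0.99122×0.99870 = 0.076520 + 0.924794 = 1.001314.
Q̄ = (S_0/π) × [bracket] = (1334/π) × 1.001314 = 425.18 W/m².
Ratio Q̄_A / Q̄_B = 360.00 / 425.18 = 0.8467.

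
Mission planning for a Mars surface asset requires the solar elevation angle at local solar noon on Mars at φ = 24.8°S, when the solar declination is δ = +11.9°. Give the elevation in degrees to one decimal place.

53.3°

At local noon the hour angle is zero, so the zenith angle equals |φ − δ| = |-24.8° − (+11.900°)| = 36.700°.
Elevation = 90° − 36.700° = 53.3°.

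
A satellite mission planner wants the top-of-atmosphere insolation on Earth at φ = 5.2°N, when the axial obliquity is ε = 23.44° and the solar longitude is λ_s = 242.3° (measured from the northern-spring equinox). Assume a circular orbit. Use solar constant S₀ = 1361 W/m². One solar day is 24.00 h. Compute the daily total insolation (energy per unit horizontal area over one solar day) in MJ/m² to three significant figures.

33.0 MJ/m²

Solar declination: sin δ = sin ε · sin λ_s = sin 23.44° × sin 242.3° = -0.35220, so δ = -20.622°.
cos H₀ = −tan(+5.2°) tan(-20.622°) = 0.0342, H₀ = 1.5365 rad.
Bracket: H₀ sin φ sin δ + cos φ cos δ sin H₀ = 1.5365×0.09063×-0.35220 + 0.99588×0.93592×0.99941 = -0.049045 + 0.931514 = 0.882469.
Q̄ = (S₀/π) × [bracket] = (1361/π) × 0.882469 = 382.30 W/m².
Daily total = Q̄ × 24.00 h × 3600 s/h = 382.30 × 24.00 × 3600 / 10⁶ = 33.03 MJ/m².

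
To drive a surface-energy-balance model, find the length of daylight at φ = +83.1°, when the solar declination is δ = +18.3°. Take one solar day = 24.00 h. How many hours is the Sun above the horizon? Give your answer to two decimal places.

Sunrise equation: cos H₀ = −tan φ · tan δ = -2.7329 ≤ −1, so the Sun never sets (polar day) and H₀ = π.
Daylight = 2H₀/(2π) × 24.00 h = (3.1416/π) × 24.00 = 24.00 h.

24.00 h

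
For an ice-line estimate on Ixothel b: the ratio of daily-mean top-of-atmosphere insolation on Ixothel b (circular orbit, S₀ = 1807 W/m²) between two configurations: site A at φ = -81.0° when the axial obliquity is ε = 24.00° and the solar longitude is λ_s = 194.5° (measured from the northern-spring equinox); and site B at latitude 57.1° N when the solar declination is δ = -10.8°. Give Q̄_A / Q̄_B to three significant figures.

— Configuration A (φ=-81.0°):
Solar declination: sin δ = sin ε · sin λ_s = sin 24.00° × sin 194.5° = -0.10184, so δ = -5.845°.
cos H₀ = −tan(-81.0°) tan(-5.845°) = -0.6463, H₀ = 2.2736 rad.
Bracket: H₀ sin φ sin δ + cos φ cos δ sin H₀ = 2.2736×-0.98769×-0.10184 + 0.15643×0.99480×0.76305 = 0.228693 + 0.118743 = 0.347436.
Q̄ = (S₀/π) × [bracket] = (1807/π) × 0.347436 = 199.84 W/m².
— Configuration B (φ=+57.1°):
cos H₀ = −tan(+57.1°) tan(-10.800°) = 0.2949, H₀ = 1.2715 rad.
Bracket: H₀ sin φ sin δ + cos φ cos δ sin H₀ = 1.2715×0.83962×-0.18738 + 0.54317×0.98229×0.95554 = -0.200043 + 0.509829 = 0.309786.
Q̄ = (S₀/π) × [bracket] = (1807/π) × 0.309786 = 178.18 W/m².
Ratio Q̄_A / Q̄_B = 199.84 / 178.18 = 1.122.

Q̄_A / Q̄_B ≈ 1.12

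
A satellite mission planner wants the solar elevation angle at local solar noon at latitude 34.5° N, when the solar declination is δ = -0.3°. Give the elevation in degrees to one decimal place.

55.2°

At local noon the hour angle is zero, so the zenith angle equals |φ − δ| = |+34.5° − (-0.300°)| = 34.800°.
Elevation = 90° − 34.800° = 55.2°.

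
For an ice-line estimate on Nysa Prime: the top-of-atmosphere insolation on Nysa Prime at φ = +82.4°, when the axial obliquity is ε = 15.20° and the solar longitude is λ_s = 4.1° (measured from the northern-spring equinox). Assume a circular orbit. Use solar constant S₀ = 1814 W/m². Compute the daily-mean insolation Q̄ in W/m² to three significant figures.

Solar declination: sin δ = sin ε · sin λ_s = sin 15.20° × sin 4.1° = 0.01875, so δ = +1.074°.
cos H₀ = −tan(+82.4°) tan(+1.074°) = -0.1405, H₀ = 1.7118 rad.
Bracket: H₀ sin φ sin δ + cos φ cos δ sin H₀ = 1.7118×0.99122×0.01875 + 0.13226×0.99982×0.99008 = 0.031814 + 0.130924 = 0.162738.
Q̄ = (S₀/π) × [bracket] = (1814/π) × 0.162738 = 93.97 W/m².

Q̄ ≈ 94.0 W/m²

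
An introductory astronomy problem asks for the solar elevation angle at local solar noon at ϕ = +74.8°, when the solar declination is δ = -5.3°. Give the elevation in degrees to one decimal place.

9.9°

At local noon the hour angle is zero, so the zenith angle equals |ϕ − δ| = |+74.8° − (-5.300°)| = 80.100°.
Elevation = 90° − 80.100° = 9.9°.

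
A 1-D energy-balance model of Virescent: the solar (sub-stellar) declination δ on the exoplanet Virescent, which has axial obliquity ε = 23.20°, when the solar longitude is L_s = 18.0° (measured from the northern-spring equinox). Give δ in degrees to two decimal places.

sin δ = sin ε · sin L_s = sin 23.20° × sin 18.0° = 0.121735.
δ = arcsin(0.121735) = +6.99°.

δ = +6.99°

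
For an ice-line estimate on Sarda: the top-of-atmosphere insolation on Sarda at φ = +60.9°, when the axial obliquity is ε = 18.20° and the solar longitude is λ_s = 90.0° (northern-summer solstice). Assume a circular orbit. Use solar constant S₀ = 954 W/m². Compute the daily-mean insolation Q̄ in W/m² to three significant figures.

Solar declination: sin δ = sin ε · sin λ_s = sin 18.20° × sin 90.0° = 0.31233, so δ = +18.200°.
cos H₀ = −tan(+60.9°) tan(+18.200°) = -0.5907, H₀ = 2.2027 rad.
Bracket: H₀ sin φ sin δ + cos φ cos δ sin H₀ = 2.2027×0.87377×0.31233 + 0.48634×0.94997×0.80689 = 0.601127 + 0.372790 = 0.973917.
Q̄ = (S₀/π) × [bracket] = (954/π) × 0.973917 = 295.7 W/m².

Q̄ ≈ 296 W/m²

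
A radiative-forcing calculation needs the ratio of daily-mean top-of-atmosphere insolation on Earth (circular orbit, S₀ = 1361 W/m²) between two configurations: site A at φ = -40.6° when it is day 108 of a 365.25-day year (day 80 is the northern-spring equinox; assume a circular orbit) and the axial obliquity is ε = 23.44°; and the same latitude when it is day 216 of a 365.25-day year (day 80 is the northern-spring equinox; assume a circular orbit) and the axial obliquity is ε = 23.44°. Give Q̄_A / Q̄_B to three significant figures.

— Configuration A (φ=-40.6°):
Solar longitude: λ_s = 360° × (108 − 80)/365.25 = 27.598°.
sin δ = sin 23.44° × sin 27.598° = 0.18428, so δ = +10.619°.
cos H₀ = −tan(-40.6°) tan(+10.619°) = 0.1607, H₀ = 1.4094 rad.
Bracket: H₀ sin φ sin δ + cos φ cos δ sin H₀ = 1.4094×-0.65077×0.18428 + 0.75927×0.98287×0.98700 = -0.169021 + 0.736562 = 0.567541.
Q̄ = (S₀/π) × [bracket] = (1361/π) × 0.567541 = 245.87 W/m².
— Configuration B (φ=-40.6°):
Solar longitude: λ_s = 360° × (216 − 80)/365.25 = 134.045°.
sin δ = sin 23.44° × sin 134.045° = 0.28593, so δ = +16.614°.
cos H₀ = −tan(-40.6°) tan(+16.614°) = 0.2557, H₀ = 1.3122 rad.
Bracket: H₀ sin φ sin δ + cos φ cos δ sin H₀ = 1.3122×-0.65077×0.28593 + 0.75927×0.95825×0.96674 = -0.244167 + 0.703371 = 0.459204.
Q̄ = (S₀/π) × [bracket] = (1361/π) × 0.459204 = 198.94 W/m².
Ratio Q̄_A / Q̄_B = 245.87 / 198.94 = 1.236.

Q̄_A / Q̄_B ≈ 1.24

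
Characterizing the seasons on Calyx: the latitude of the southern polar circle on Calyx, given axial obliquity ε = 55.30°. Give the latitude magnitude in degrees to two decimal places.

34.70°

The polar circle is the lowest latitude that experiences at least one full rotation of continuous darkness at the northern-summer solstice; it lies at |ϕ| = 90° − ε = 90° − 55.30° = 34.70°.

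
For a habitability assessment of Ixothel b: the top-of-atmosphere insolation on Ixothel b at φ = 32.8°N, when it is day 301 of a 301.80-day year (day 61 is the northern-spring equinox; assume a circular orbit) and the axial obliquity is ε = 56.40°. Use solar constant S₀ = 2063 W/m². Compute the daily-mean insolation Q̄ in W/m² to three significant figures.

Solar longitude: λ_s = 360° × (301 − 61)/301.80 = 286.282°.
sin δ = sin 56.40° × sin 286.282° = -0.79951, so δ = -53.084°.
cos H₀ = −tan(+32.8°) tan(-53.084°) = 0.8578, H₀ = 0.5398 rad.
Bracket: H₀ sin φ sin δ + cos φ cos δ sin H₀ = 0.5398×0.54171×-0.79951 + 0.84057×0.60065×0.51394 = -0.233789 + 0.259482 = 0.025693.
Q̄ = (S₀/π) × [bracket] = (2063/π) × 0.025693 = 16.87 W/m².

Q̄ ≈ 16.9 W/m²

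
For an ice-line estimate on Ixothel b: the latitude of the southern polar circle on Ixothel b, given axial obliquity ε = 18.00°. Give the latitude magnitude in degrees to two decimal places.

The polar circle is the lowest latitude that experiences at least one full rotation of continuous darkness at the northern-summer solstice; it lies at |ϕ| = 90° − ε = 90° − 18.00° = 72.00°.

72.00°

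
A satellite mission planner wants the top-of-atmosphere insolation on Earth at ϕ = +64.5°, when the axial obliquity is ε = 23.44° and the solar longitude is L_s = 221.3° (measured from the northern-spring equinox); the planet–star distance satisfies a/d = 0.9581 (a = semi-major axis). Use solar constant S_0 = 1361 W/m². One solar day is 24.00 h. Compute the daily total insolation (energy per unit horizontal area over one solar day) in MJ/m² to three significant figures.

3.88 MJ/m²

Solar declination: sin δ = sin ε · sin L_s = sin 23.44° × sin 221.3° = -0.26254, so δ = -15.221°.
cos h₀ = −tan(+64.5°) tan(-15.221°) = 0.5704, h₀ = 0.9638 rad.
Bracket: h₀ sin ϕ sin δ + cos ϕ cos δ sin h₀ = 0.9638×0.90259×-0.26254 + 0.43051×0.96492×0.82134 = -0.228388 + 0.341191 = 0.112803.
Inverse-square distance factor (a/d)² = 0.9581² = 0.917956.
Q̄ = (S_0/π) × 0.917956 × [bracket] = (1361/π) × 0.917956 × 0.112803 = 44.859 W/m².
Daily total = Q̄ × 24.00 h × 3600 s/h = 44.859 × 24.00 × 3600 / 10⁶ = 3.876 MJ/m².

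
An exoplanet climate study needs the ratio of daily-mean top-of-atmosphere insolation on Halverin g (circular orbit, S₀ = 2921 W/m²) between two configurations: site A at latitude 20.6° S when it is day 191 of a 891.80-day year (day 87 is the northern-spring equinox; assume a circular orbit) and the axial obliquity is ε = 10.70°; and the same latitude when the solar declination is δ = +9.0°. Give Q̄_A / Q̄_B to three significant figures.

— Configuration A (φ=-20.6°):
Solar longitude: λ_s = 360° × (191 − 87)/891.80 = 41.983°.
sin δ = sin 10.70° × sin 41.983° = 0.12419, so δ = +7.134°.
cos H₀ = −tan(-20.6°) tan(+7.134°) = 0.0470, H₀ = 1.5237 rad.
Bracket: H₀ sin φ sin δ + cos φ cos δ sin H₀ = 1.5237×-0.35184×0.12419 + 0.93606×0.99226×0.99889 = -0.066578 + 0.927784 = 0.861206.
Q̄ = (S₀/π) × [bracket] = (2921/π) × 0.861206 = 800.73 W/m².
— Configuration B (φ=-20.6°):
cos H₀ = −tan(-20.6°) tan(+9.000°) = 0.0595, H₀ = 1.5112 rad.
Bracket: H₀ sin φ sin δ + cos φ cos δ sin H₀ = 1.5112×-0.35184×0.15643 + 0.93606×0.98769×0.99823 = -0.083174 + 0.922901 = 0.839727.
Q̄ = (S₀/π) × [bracket] = (2921/π) × 0.839727 = 780.76 W/m².
Ratio Q̄_A / Q̄_B = 800.73 / 780.76 = 1.026.

Q̄_A / Q̄_B ≈ 1.03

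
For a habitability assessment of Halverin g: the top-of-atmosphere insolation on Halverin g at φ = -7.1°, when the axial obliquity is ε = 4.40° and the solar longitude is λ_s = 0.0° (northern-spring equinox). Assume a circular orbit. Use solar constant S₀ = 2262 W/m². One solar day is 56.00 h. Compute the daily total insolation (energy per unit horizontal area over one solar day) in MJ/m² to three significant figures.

Solar declination: sin δ = sin ε · sin λ_s = sin 4.40° × sin 0.0° = 0.00000, so δ = +0.000°.
cos H₀ = −tan(-7.1°) tan(+0.000°) = 0.0000, H₀ = 1.5708 rad.
Bracket: H₀ sin φ sin δ + cos φ cos δ sin H₀ = 1.5708×-0.12360×0.00000 + 0.99233×1.00000×1.00000 = -0.000000 + 0.992330 = 0.992330.
Q̄ = (S₀/π) × [bracket] = (2262/π) × 0.992330 = 714.49 W/m².
Daily total = Q̄ × 56.00 h × 3600 s/h = 714.49 × 56.00 × 3600 / 10⁶ = 144.0 MJ/m².

144 MJ/m²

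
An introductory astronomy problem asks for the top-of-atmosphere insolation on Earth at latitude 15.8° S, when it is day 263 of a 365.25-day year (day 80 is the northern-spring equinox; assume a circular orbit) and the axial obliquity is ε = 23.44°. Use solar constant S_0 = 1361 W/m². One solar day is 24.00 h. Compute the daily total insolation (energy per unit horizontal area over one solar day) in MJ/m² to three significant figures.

36.1 MJ/m²

Solar longitude: L_s = 360° × (263 − 80)/365.25 = 180.370°.
sin δ = sin 23.44° × sin 180.370° = -0.00257, so δ = -0.147°.
cos h₀ = −tan(-15.8°) tan(-0.147°) = -0.0007, h₀ = 1.5715 rad.
Bracket: h₀ sin ϕ sin δ + cos ϕ cos δ sin h₀ = 1.5715×-0.27228×-0.00257 + 0.96222×1.00000×1.00000 = 0.001100 + 0.962220 = 0.963320.
Q̄ = (S_0/π) × [bracket] = (1361/π) × 0.963320 = 417.33 W/m².
Daily total = Q̄ × 24.00 h × 3600 s/h = 417.33 × 24.00 × 3600 / 10⁶ = 36.06 MJ/m².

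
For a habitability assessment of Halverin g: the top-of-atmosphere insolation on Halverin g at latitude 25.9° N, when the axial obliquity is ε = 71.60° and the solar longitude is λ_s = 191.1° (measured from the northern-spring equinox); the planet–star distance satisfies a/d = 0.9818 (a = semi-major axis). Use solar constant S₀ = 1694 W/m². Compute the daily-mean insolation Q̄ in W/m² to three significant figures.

Solar declination: sin δ = sin ε · sin λ_s = sin 71.60° × sin 191.1° = -0.18268, so δ = -10.526°.
cos H₀ = −tan(+25.9°) tan(-10.526°) = 0.0902, H₀ = 1.4805 rad.
Bracket: H₀ sin φ sin δ + cos φ cos δ sin H₀ = 1.4805×0.43680×-0.18268 + 0.89956×0.98317×0.99592 = -0.118136 + 0.880812 = 0.762676.
Inverse-square distance factor (a/d)² = 0.9818² = 0.963931.
Q̄ = (S₀/π) × 0.963931 × [bracket] = (1694/π) × 0.963931 × 0.762676 = 396.4 W/m².

Q̄ ≈ 396 W/m²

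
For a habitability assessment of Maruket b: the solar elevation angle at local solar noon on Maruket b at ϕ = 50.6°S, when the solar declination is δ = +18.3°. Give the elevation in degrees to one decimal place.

21.1°

At local noon the hour angle is zero, so the zenith angle equals |ϕ − δ| = |-50.6° − (+18.300°)| = 68.900°.
Elevation = 90° − 68.900° = 21.1°.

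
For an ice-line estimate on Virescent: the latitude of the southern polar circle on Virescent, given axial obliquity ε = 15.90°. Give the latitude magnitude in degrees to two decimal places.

74.10°

The polar circle is the lowest latitude that experiences at least one full rotation of continuous darkness at the northern-summer solstice; it lies at |φ| = 90° − ε = 90° − 15.90° = 74.10°.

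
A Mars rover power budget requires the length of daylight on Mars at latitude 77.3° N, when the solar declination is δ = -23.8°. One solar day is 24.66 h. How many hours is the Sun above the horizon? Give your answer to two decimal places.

0.00 h

cos h₀ = −tan ϕ · tan δ = 1.9571 ≥ 1, so the Sun never rises (polar night) and h₀ = 0.
Daylight = 2h₀/(2π) × 24.66 h = (0.0000/π) × 24.66 = 0.00 h.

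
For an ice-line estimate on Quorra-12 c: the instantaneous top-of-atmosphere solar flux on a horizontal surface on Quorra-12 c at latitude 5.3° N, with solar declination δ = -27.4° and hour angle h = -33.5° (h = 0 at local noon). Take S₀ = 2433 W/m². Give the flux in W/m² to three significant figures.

cos θ_z = sin φ sin δ + cos φ cos δ cos h = -0.042509 + 0.737171 = 0.694662.
Flux = S₀ · cos θ_z = 2433 × 0.694662 = 1690 W/m².

1.69e+03 W/m²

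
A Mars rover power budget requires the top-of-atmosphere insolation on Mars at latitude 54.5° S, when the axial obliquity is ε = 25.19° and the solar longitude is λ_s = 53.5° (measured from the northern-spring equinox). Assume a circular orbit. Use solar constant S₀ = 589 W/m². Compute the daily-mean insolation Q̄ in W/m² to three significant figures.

Solar declination: sin δ = sin ε · sin λ_s = sin 25.19° × sin 53.5° = 0.34214, so δ = +20.007°.
cos H₀ = −tan(-54.5°) tan(+20.007°) = 0.5105, H₀ = 1.0351 rad.
Bracket: H₀ sin φ sin δ + cos φ cos δ sin H₀ = 1.0351×-0.81412×0.34214 + 0.58070×0.93965×0.85990 = -0.288320 + 0.469209 = 0.180889.
Q̄ = (S₀/π) × [bracket] = (589/π) × 0.180889 = 33.91 W/m².

Q̄ ≈ 33.9 W/m²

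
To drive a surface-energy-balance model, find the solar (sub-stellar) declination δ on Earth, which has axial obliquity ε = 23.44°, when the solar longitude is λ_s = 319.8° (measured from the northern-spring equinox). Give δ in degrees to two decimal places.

δ = -14.88°

sin δ = sin ε · sin λ_s = sin 23.44° × sin 319.8° = -0.256756.
δ = arcsin(-0.256756) = -14.88°.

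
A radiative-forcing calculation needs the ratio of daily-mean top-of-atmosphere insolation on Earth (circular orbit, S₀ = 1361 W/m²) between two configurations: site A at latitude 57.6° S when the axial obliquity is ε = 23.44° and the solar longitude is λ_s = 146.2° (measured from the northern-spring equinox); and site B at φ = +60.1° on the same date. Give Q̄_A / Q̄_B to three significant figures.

Q̄_A / Q̄_B ≈ 0.318

— Configuration A (φ=-57.6°):
Solar declination: sin δ = sin ε · sin λ_s = sin 23.44° × sin 146.2° = 0.22129, so δ = +12.785°.
cos H₀ = −tan(-57.6°) tan(+12.785°) = 0.3576, H₀ = 1.2051 rad.
Bracket: H₀ sin φ sin δ + cos φ cos δ sin H₀ = 1.2051×-0.84433×0.22129 + 0.53583×0.97521×0.93389 = -0.225163 + 0.488001 = 0.262838.
Q̄ = (S₀/π) × [bracket] = (1361/π) × 0.262838 = 113.87 W/m².
— Configuration B (φ=+60.1°):
cos H₀ = −tan(+60.1°) tan(+12.785°) = -0.3946, H₀ = 1.9764 rad.
Bracket: H₀ sin φ sin δ + cos φ cos δ sin H₀ = 1.9764×0.86690×0.22129 + 0.49849×0.97521×0.91885 = 0.379145 + 0.446683 = 0.825828.
Q̄ = (S₀/π) × [bracket] = (1361/π) × 0.825828 = 357.77 W/m².
Ratio Q̄_A / Q̄_B = 113.87 / 357.77 = 0.3183.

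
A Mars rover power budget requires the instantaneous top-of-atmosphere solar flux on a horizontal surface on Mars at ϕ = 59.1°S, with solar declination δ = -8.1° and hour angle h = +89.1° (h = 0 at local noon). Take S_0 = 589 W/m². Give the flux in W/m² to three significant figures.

cos θ_z = sin ϕ sin δ + cos ϕ cos δ cos h = 0.120902 + 0.007986 = 0.128888.
Flux = S_0 · cos θ_z = 589 × 0.128888 = 75.92 W/m².

75.9 W/m²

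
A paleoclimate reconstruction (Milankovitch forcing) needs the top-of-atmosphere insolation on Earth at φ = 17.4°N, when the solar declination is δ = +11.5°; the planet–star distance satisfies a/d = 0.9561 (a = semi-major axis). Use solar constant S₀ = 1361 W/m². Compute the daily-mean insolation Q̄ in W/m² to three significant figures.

Q̄ ≈ 408 W/m²

cos H₀ = −tan(+17.4°) tan(+11.500°) = -0.0638, H₀ = 1.6346 rad.
Bracket: H₀ sin φ sin δ + cos φ cos δ sin H₀ = 1.6346×0.29904×0.19937 + 0.95424×0.97992×0.99797 = 0.097454 + 0.933181 = 1.030635.
Inverse-square distance factor (a/d)² = 0.9561² = 0.914127.
Q̄ = (S₀/π) × 0.914127 × [bracket] = (1361/π) × 0.914127 × 1.030635 = 408.1 W/m².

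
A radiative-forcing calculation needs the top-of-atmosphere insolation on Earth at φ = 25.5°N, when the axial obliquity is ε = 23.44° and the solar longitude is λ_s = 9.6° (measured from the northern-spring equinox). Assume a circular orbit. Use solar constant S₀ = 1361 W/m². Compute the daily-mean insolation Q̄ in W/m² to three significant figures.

Q̄ ≈ 410 W/m²

Solar declination: sin δ = sin ε · sin λ_s = sin 23.44° × sin 9.6° = 0.06634, so δ = +3.804°.
cos H₀ = −tan(+25.5°) tan(+3.804°) = -0.0317, H₀ = 1.6025 rad.
Bracket: H₀ sin φ sin δ + cos φ cos δ sin H₀ = 1.6025×0.43051×0.06634 + 0.90259×0.99780×0.99950 = 0.045767 + 0.900154 = 0.945921.
Q̄ = (S₀/π) × [bracket] = (1361/π) × 0.945921 = 409.8 W/m².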